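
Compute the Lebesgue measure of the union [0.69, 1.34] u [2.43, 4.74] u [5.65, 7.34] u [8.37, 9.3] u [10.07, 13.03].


For pairwise disjoint intervals, m(union) = sum of lengths.
= (1.34 - 0.69) + (4.74 - 2.43) + (7.34 - 5.65) + (9.3 - 8.37) + (13.03 - 10.07)
= 0.65 + 2.31 + 1.69 + 0.93 + 2.96
= 8.54


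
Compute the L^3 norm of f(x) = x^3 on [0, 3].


Step 1: ||f||_3 = (integral_0^3 |x^3|^3 dx)^(1/3)
     = (integral_0^3 x^9 dx)^(1/3)
Step 2: integral_0^3 x^9 dx = [x^10/(10)] from 0 to 3 = 3^10/10
     = 59049/10 = 5904.9
Step 3: ||f||_3 = (5904.9)^(1/3) = 18.07469


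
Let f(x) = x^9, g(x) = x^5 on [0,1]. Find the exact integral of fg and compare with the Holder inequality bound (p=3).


Step 1: Exact integral of f*g = integral(x^14, 0, 1) = 1/15
     = 0.066667
Step 2: Holder bound with p=3, q=1.5:
  ||f||_p = (integral x^27 dx)^(1/3) = (1/28)^(1/3) = 0.329317
  ||g||_q = (integral x^7.5 dx)^(1/1.5) = (1/8.5)^(1/1.5) = 0.240097
Step 3: Holder bound = ||f||_p * ||g||_q = 0.329317 * 0.240097 = 0.079068
Verification: 0.066667 <= 0.079068 (Holder holds)


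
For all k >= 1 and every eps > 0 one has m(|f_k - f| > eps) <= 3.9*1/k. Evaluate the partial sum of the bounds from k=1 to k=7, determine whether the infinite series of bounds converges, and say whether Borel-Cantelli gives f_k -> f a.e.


Step 1: List the terms 3.9*1/k for k = 1 to 7:
  k=1: 3.9
  k=2: 1.95
  k=3: 1.3
  k=4: 0.975
  k=5: 0.78
  k=6: 0.65
  k=7: 0.557143
Step 2: Partial sum = 3.9 + 1.95 + 1.3 + 0.975 + 0.78 + 0.65 + 0.557143
     = 10.112143
Step 3: The full series sum_(k>=1) 3.9*1/k diverges (harmonic series, p = 1; a nonzero constant multiple of a divergent series diverges).
Step 4: The (first) Borel-Cantelli lemma requires a summable sequence of measures, so it does not apply here;
        from this bound alone no conclusion about a.e. convergence can be drawn (convergence in measure still
        gives an a.e.-convergent subsequence, but not a.e. convergence of the whole sequence).
Conclusion: series diverges; Borel-Cantelli is inconclusive about a.e. convergence of f_k.


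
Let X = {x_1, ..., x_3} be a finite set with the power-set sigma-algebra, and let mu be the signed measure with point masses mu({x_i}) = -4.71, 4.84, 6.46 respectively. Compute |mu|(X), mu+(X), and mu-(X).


Step 1: Every measurable set is a union of atoms (the cells / points), so a Hahn decomposition is
  obtained by grouping atoms by sign: P = union of atoms with mu > 0, N = union of the remaining atoms.
  Atoms in P (indices): 2, 3;  atoms in N (indices): 1
  Positive values: 4.84, 6.46
  Negative values: -4.71
Step 2: mu+(X) = mu(P) = sum of positive atom values = 11.3
Step 3: mu-(X) = -mu(N) = sum of |negative atom values| = 4.71
Step 4: |mu|(X) = mu+(X) + mu-(X) = 11.3 + 4.71 = 16.01


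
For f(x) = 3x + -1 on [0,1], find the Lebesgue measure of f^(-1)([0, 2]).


f^(-1)([0, 2]) = {x : 0 <= 3x + -1 <= 2}
Solving: (0 - -1)/3 <= x <= (2 - -1)/3
= [0.333333, 1]
Intersecting with [0,1]: [0.333333, 1]
Measure = 1 - 0.333333 = 0.666667


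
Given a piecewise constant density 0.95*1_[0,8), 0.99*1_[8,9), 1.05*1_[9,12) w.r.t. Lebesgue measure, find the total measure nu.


Integrate each piece of the Radon-Nikodym derivative:
Step 1: integral_0^8 0.95 dx = 0.95*(8-0) = 0.95*8 = 7.6
Step 2: integral_8^9 0.99 dx = 0.99*(9-8) = 0.99*1 = 0.99
Step 3: integral_9^12 1.05 dx = 1.05*(12-9) = 1.05*3 = 3.15
Total: 7.6 + 0.99 + 3.15 = 11.74


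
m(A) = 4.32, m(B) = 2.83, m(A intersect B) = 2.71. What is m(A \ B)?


m(A \ B) = m(A) - m(A n B)
= 4.32 - 2.71
= 1.61


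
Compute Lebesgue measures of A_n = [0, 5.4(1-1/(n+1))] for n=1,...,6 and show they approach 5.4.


By continuity of measure from below: if A_n increases to A, then m(A_n) -> m(A).
Here A = [0, 5.4], so m(A) = 5.4
Step 1: a_1 = 5.4*(1 - 1/2) = 2.7, m(A_1) = 2.7
Step 2: a_2 = 5.4*(1 - 1/3) = 3.6, m(A_2) = 3.6
Step 3: a_3 = 5.4*(1 - 1/4) = 4.05, m(A_3) = 4.05
Step 4: a_4 = 5.4*(1 - 1/5) = 4.32, m(A_4) = 4.32
Step 5: a_5 = 5.4*(1 - 1/6) = 4.5, m(A_5) = 4.5
Step 6: a_6 = 5.4*(1 - 1/7) = 4.6286, m(A_6) = 4.6286
Limit: m(A_n) -> m([0,5.4]) = 5.4


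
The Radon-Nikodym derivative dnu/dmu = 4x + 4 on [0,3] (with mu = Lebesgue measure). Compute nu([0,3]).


nu(A) = integral_A (dnu/dmu) dmu = integral_0^3 (4x + 4) dx
Step 1: Antiderivative F(x) = (4/2)x^2 + 4x
Step 2: F(3) = (4/2)*3^2 + 4*3 = 18 + 12 = 30
Step 3: F(0) = (4/2)*0^2 + 4*0 = 0.0 + 0 = 0.0
Step 4: nu([0,3]) = F(3) - F(0) = 30 - 0.0 = 30


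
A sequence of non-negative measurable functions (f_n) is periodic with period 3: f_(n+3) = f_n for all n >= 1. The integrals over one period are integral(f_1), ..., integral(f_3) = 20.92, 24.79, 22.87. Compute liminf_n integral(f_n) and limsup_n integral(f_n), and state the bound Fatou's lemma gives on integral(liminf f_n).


The sequence (integral(f_n)) is periodic with period 3, repeating the values 20.92, 24.79, 22.87 indefinitely.
Step 1: For a periodic sequence, every tail (a_m, a_(m+1), ...) contains all 3 period values infinitely often.
Step 2: Hence inf of every tail = min of the period values = min(20.92, 24.79, 22.87) = 20.92.
        liminf_n integral(f_n) = sup over m of (inf of tail from m) = 20.92.
Step 3: Similarly sup of every tail = max of the period values = 24.79.
        limsup_n integral(f_n) = 24.79.
Step 4: Fatou's lemma: integral(liminf_n f_n) <= liminf_n integral(f_n) = 20.92.
        So the integral of the pointwise liminf is at most 20.92.


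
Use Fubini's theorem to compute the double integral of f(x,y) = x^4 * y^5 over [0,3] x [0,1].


By Fubini's theorem, the double integral factors as a product of single integrals:
Step 1: integral_0^3 x^4 dx = [x^5/5] from 0 to 3
     = 3^5/5 = 48.6
Step 2: integral_0^1 y^5 dy = [y^6/6] from 0 to 1
     = 1^6/6 = 0.166667
Step 3: Double integral = 48.6 * 0.166667 = 8.1


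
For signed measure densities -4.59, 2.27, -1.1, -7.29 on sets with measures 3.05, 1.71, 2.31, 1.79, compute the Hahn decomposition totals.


Step 1: Compute signed measure on each set:
  Set 1: -4.59 * 3.05 = -13.9995
  Set 2: 2.27 * 1.71 = 3.8817
  Set 3: -1.1 * 2.31 = -2.541
  Set 4: -7.29 * 1.79 = -13.0491
Step 2: Total signed measure = (-13.9995) + (3.8817) + (-2.541) + (-13.0491)
     = -25.7079
Step 3: Positive part mu+(X) = sum of positive contributions = 3.8817
Step 4: Negative part mu-(X) = |sum of negative contributions| = 29.5896


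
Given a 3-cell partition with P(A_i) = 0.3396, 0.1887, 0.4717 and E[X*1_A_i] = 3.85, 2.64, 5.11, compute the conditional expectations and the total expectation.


For each cell A_i: E[X|A_i] = E[X*1_A_i] / P(A_i)
Step 1: E[X|A_1] = 3.85 / 0.3396 = 11.336867
Step 2: E[X|A_2] = 2.64 / 0.1887 = 13.990461
Step 3: E[X|A_3] = 5.11 / 0.4717 = 10.833157
Verification: E[X] = sum E[X*1_A_i] = 3.85 + 2.64 + 5.11 = 11.6


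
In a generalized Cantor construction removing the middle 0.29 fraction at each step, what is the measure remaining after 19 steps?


Step 1: At each step, fraction remaining = 1 - 0.29 = 0.71
Step 2: After 19 steps, measure = (0.71)^19
Result = 0.001492


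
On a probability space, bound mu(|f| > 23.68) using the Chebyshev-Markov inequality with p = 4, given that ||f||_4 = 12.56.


Chebyshev/Markov inequality: mu(|f| > eps) <= (||f||_p / eps)^p
Step 1: ||f||_4 / eps = 12.56 / 23.68 = 0.530405
Step 2: Raise to power p = 4:
  (0.530405)^4 = 0.079147
Step 3: Therefore mu(|f| > 23.68) <= 0.079147


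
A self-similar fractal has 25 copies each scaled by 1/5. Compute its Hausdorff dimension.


For a self-similar set with N copies scaled by 1/r:
dim_H = log(N)/log(r) = log(25)/log(5)
= 3.218876/1.609438
= 2


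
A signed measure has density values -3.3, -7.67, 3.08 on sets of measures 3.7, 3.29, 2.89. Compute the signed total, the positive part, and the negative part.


Step 1: Compute signed measure on each set:
  Set 1: -3.3 * 3.7 = -12.21
  Set 2: -7.67 * 3.29 = -25.2343
  Set 3: 3.08 * 2.89 = 8.9012
Step 2: Total signed measure = (-12.21) + (-25.2343) + (8.9012)
     = -28.5431
Step 3: Positive part mu+(X) = sum of positive contributions = 8.9012
Step 4: Negative part mu-(X) = |sum of negative contributions| = 37.4443


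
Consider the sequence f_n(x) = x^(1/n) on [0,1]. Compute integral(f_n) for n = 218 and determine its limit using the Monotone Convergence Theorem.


At n = 218: f_218(x) = x^(1/218).
Step 1: integral(x^(1/218), 0, 1) = [x^(1/218+1) / (1/218+1)] from 0 to 1
     = 1 / (1/218 + 1) = 1 / ((218+1)/218) = 218/(218+1)
     = 218/219 = 0.995434
Step 2: As n -> infinity, f_n(x) = x^(1/n) -> 1 for x in (0,1], and f_n is increasing in n.
By MCT, lim_n integral(f_n) = integral(lim_n f_n) = integral(1, 0, 1) = 1.
Step 3: Verify convergence: 218/219 = 0.995434 -> 1


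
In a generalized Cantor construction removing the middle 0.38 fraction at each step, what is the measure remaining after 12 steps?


Step 1: At each step, fraction remaining = 1 - 0.38 = 0.62
Step 2: After 12 steps, measure = (0.62)^12
Result = 0.003226


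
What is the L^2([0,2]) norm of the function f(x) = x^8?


Step 1: ||f||_2 = (integral_0^2 |x^8|^2 dx)^(1/2)
     = (integral_0^2 x^16 dx)^(1/2)
Step 2: integral_0^2 x^16 dx = [x^17/(17)] from 0 to 2 = 2^17/17
     = 131072/17 = 7710.117647
Step 3: ||f||_2 = (7710.117647)^(1/2) = 87.807276


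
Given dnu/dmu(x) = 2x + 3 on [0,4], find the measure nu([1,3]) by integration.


nu(A) = integral_A (dnu/dmu) dmu = integral_1^3 (2x + 3) dx
Step 1: Antiderivative F(x) = (2/2)x^2 + 3x
Step 2: F(3) = (2/2)*3^2 + 3*3 = 9 + 9 = 18
Step 3: F(1) = (2/2)*1^2 + 3*1 = 1 + 3 = 4
Step 4: nu([1,3]) = F(3) - F(1) = 18 - 4 = 14


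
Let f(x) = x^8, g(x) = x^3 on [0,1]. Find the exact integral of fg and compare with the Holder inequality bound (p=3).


Step 1: Exact integral of f*g = integral(x^11, 0, 1) = 1/12
     = 0.083333
Step 2: Holder bound with p=3, q=1.5:
  ||f||_p = (integral x^24 dx)^(1/3) = (1/25)^(1/3) = 0.341995
  ||g||_q = (integral x^4.5 dx)^(1/1.5) = (1/5.5)^(1/1.5) = 0.320941
Step 3: Holder bound = ||f||_p * ||g||_q = 0.341995 * 0.320941 = 0.10976
Verification: 0.083333 <= 0.10976 (Holder holds)


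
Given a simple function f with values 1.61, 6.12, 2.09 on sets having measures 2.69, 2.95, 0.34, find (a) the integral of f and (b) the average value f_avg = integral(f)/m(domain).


Step 1: Integral = sum(value_i * measure_i)
= 1.61*2.69 + 6.12*2.95 + 2.09*0.34
= 4.3309 + 18.054 + 0.7106
= 23.0955
Step 2: Total measure of domain = 2.69 + 2.95 + 0.34 = 5.98
Step 3: Average value = 23.0955 / 5.98 = 3.862124


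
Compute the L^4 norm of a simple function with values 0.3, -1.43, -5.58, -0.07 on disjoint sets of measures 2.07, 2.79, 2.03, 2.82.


Step 1: Compute |f_i|^4 for each value:
  |0.3|^4 = 0.0081
  |-1.43|^4 = 4.181616
  |-5.58|^4 = 969.475405
  |-0.07|^4 = 2.401000e-05
Step 2: Multiply by measures and sum:
  0.0081 * 2.07 = 0.016767
  4.181616 * 2.79 = 11.666709
  969.475405 * 2.03 = 1968.035072
  2.401000e-05 * 2.82 = 6.770820e-05
Sum = 0.016767 + 11.666709 + 1968.035072 + 6.770820e-05 = 1979.718615
Step 3: Take the p-th root:
||f||_4 = (1979.718615)^(1/4) = 6.670384


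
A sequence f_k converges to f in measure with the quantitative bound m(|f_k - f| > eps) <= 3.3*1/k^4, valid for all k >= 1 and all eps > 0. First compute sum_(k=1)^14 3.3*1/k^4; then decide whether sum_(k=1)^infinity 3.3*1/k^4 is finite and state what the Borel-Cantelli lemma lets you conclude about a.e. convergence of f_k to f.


Step 1: List the terms 3.3*1/k^4 for k = 1 to 14:
  k=1: 3.3
  k=2: 0.20625
  k=3: 0.040741
  k=4: 0.012891
  k=5: 0.00528
  k=6: 0.002546
  k=7: 0.001374
  k=8: 8.056641e-04
  k=9: 5.029721e-04
  k=10: 3.300000e-04
  k=11: 2.253944e-04
  k=12: 1.591435e-04
  k=13: 1.155422e-04
  k=14: 8.590171e-05
Step 2: Partial sum = 3.3 + 0.20625 + 0.040741 + 0.012891 + 0.00528 + 0.002546 + 0.001374 + 8.056641e-04 + 5.029721e-04 + 3.300000e-04 + 2.253944e-04 + 1.591435e-04 + 1.155422e-04 + 8.590171e-05
     = 3.571307
Step 3: The full series sum_(k>=1) 3.3*1/k^4 converges (p-series with p = 4 > 1; a constant multiple of a convergent series converges).
Step 4: Fix eps > 0. Since sum_k m(|f_k - f| > eps) < infinity, the Borel-Cantelli lemma gives
        m(limsup_k {|f_k - f| > eps}) = 0, i.e. for a.e. x, |f_k(x) - f(x)| <= eps for all large k.
        Applying this with eps = 1/j for j = 1, 2, ... and intersecting the countably many full-measure sets,
        for a.e. x we get limsup_k |f_k(x) - f(x)| <= 1/j for every j, hence f_k -> f almost everywhere.
Conclusion: series converges; Borel-Cantelli yields f_k -> f a.e.


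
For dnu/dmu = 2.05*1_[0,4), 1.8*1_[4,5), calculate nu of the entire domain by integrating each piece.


Integrate each piece of the Radon-Nikodym derivative:
Step 1: integral_0^4 2.05 dx = 2.05*(4-0) = 2.05*4 = 8.2
Step 2: integral_4^5 1.8 dx = 1.8*(5-4) = 1.8*1 = 1.8
Total: 8.2 + 1.8 = 10


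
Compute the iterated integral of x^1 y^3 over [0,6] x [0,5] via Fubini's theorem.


By Fubini's theorem, the double integral factors as a product of single integrals:
Step 1: integral_0^6 x^1 dx = [x^2/2] from 0 to 6
     = 6^2/2 = 18
Step 2: integral_0^5 y^3 dy = [y^4/4] from 0 to 5
     = 5^4/4 = 156.25
Step 3: Double integral = 18 * 156.25 = 2812.5


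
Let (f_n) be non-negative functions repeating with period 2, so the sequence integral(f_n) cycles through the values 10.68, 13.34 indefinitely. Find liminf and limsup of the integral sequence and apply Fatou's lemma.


The sequence (integral(f_n)) is periodic with period 2, repeating the values 10.68, 13.34 indefinitely.
Step 1: For a periodic sequence, every tail (a_m, a_(m+1), ...) contains all 2 period values infinitely often.
Step 2: Hence inf of every tail = min of the period values = min(10.68, 13.34) = 10.68.
        liminf_n integral(f_n) = sup over m of (inf of tail from m) = 10.68.
Step 3: Similarly sup of every tail = max of the period values = 13.34.
        limsup_n integral(f_n) = 13.34.
Step 4: Fatou's lemma: integral(liminf_n f_n) <= liminf_n integral(f_n) = 10.68.
        So the integral of the pointwise liminf is at most 10.68.


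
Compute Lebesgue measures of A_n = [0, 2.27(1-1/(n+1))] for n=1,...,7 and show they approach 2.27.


By continuity of measure from below: if A_n increases to A, then m(A_n) -> m(A).
Here A = [0, 2.27], so m(A) = 2.27
Step 1: a_1 = 2.27*(1 - 1/2) = 1.135, m(A_1) = 1.135
Step 2: a_2 = 2.27*(1 - 1/3) = 1.5133, m(A_2) = 1.5133
Step 3: a_3 = 2.27*(1 - 1/4) = 1.7025, m(A_3) = 1.7025
Step 4: a_4 = 2.27*(1 - 1/5) = 1.816, m(A_4) = 1.816
Step 5: a_5 = 2.27*(1 - 1/6) = 1.8917, m(A_5) = 1.8917
Step 6: a_6 = 2.27*(1 - 1/7) = 1.9457, m(A_6) = 1.9457
Step 7: a_7 = 2.27*(1 - 1/8) = 1.9863, m(A_7) = 1.9863
Limit: m(A_n) -> m([0,2.27]) = 2.27


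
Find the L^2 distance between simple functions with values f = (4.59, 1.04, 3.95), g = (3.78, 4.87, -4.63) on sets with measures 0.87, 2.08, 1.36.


Step 1: Compute differences f_i - g_i:
  4.59 - 3.78 = 0.81
  1.04 - 4.87 = -3.83
  3.95 - -4.63 = 8.58
Step 2: Compute |diff|^2 * measure for each set:
  |0.81|^2 * 0.87 = 0.6561 * 0.87 = 0.570807
  |-3.83|^2 * 2.08 = 14.6689 * 2.08 = 30.511312
  |8.58|^2 * 1.36 = 73.6164 * 1.36 = 100.118304
Step 3: Sum = 131.200423
Step 4: ||f-g||_2 = (131.200423)^(1/2) = 11.454275


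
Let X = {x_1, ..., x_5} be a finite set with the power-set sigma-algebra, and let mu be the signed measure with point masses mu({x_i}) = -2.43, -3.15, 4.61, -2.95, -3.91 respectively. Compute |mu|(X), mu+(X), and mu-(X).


Step 1: Every measurable set is a union of atoms (the cells / points), so a Hahn decomposition is
  obtained by grouping atoms by sign: P = union of atoms with mu > 0, N = union of the remaining atoms.
  Atoms in P (indices): 3;  atoms in N (indices): 1, 2, 4, 5
  Positive values: 4.61
  Negative values: -2.43, -3.15, -2.95, -3.91
Step 2: mu+(X) = mu(P) = sum of positive atom values = 4.61
Step 3: mu-(X) = -mu(N) = sum of |negative atom values| = 12.44
Step 4: |mu|(X) = mu+(X) + mu-(X) = 4.61 + 12.44 = 17.05


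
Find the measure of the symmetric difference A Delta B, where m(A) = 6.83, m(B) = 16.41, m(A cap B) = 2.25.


m(A Delta B) = m(A) + m(B) - 2*m(A n B)
= 6.83 + 16.41 - 2*2.25
= 6.83 + 16.41 - 4.5
= 18.74


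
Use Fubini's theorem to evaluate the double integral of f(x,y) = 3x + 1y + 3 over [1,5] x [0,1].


By Fubini, integrate in x first, then y.
Step 1: Fix y, integrate over x in [1,5]:
  integral(3x + 1y + 3, x=1..5)
  = 3*(5^2 - 1^2)/2 + (1y + 3)*(5 - 1)
  = 36 + (1y + 3)*4
  = 36 + 4y + 12
  = 48 + 4y
Step 2: Integrate over y in [0,1]:
  integral(48 + 4y, y=0..1)
  = 48*1 + 4*(1^2 - 0^2)/2
  = 48 + 2
  = 50


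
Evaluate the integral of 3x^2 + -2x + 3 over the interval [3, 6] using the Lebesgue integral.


The Lebesgue integral of a Riemann-integrable function agrees with the Riemann integral.
Antiderivative F(x) = (3/3)x^3 + (-2/2)x^2 + 3x
F(6) = (3/3)*6^3 + (-2/2)*6^2 + 3*6
     = (3/3)*216 + (-2/2)*36 + 3*6
     = 216 + -36 + 18
     = 198
F(3) = 27
Integral = F(6) - F(3) = 198 - 27 = 171


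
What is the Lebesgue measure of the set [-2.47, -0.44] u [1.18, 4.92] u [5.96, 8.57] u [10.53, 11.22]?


For pairwise disjoint intervals, m(union) = sum of lengths.
= (-0.44 - -2.47) + (4.92 - 1.18) + (8.57 - 5.96) + (11.22 - 10.53)
= 2.03 + 3.74 + 2.61 + 0.69
= 9.07


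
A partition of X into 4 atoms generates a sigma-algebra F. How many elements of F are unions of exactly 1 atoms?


Each element of F is a union of some subset of the 4 atoms.
Elements that are unions of exactly 1 atoms correspond to 1-element subsets of the 4 atoms.
Count = C(4, 1) = 4! / (1! * 3!) = 4.


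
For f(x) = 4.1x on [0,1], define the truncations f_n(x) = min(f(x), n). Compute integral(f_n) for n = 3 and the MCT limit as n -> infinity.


f(x) = 4.1x on [0,1]; f_n(x) = min(4.1x, n). At n = 3:
Step 1: f(x) reaches 3 at x = 3/4.1 = 0.731707
Step 2: integral(f_3) = integral(4.1x, 0, 0.731707) + integral(3, 0.731707, 1)
       = 4.1*0.731707^2/2 + 3*(1 - 0.731707)
       = 1.097561 + 0.804878
       = 1.902439
Step 3: As n -> infinity, f_n increases to f, so by MCT integral(f_n) -> integral(f) = 4.1/2 = 2.05.
Convergence: integral(f_3) = 1.902439 -> 2.05 as n -> infinity


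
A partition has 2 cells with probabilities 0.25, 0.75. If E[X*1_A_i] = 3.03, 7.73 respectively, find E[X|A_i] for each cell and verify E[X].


For each cell A_i: E[X|A_i] = E[X*1_A_i] / P(A_i)
Step 1: E[X|A_1] = 3.03 / 0.25 = 12.12
Step 2: E[X|A_2] = 7.73 / 0.75 = 10.306667
Verification: E[X] = sum E[X*1_A_i] = 3.03 + 7.73 = 10.76


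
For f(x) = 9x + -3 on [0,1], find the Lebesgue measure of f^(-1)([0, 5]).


f^(-1)([0, 5]) = {x : 0 <= 9x + -3 <= 5}
Solving: (0 - -3)/9 <= x <= (5 - -3)/9
= [0.333333, 0.888889]
Intersecting with [0,1]: [0.333333, 0.888889]
Measure = 0.888889 - 0.333333 = 0.555556


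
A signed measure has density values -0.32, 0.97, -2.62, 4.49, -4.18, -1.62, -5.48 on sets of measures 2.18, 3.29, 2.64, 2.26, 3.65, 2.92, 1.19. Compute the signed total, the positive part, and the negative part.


Step 1: Compute signed measure on each set:
  Set 1: -0.32 * 2.18 = -0.6976
  Set 2: 0.97 * 3.29 = 3.1913
  Set 3: -2.62 * 2.64 = -6.9168
  Set 4: 4.49 * 2.26 = 10.1474
  Set 5: -4.18 * 3.65 = -15.257
  Set 6: -1.62 * 2.92 = -4.7304
  Set 7: -5.48 * 1.19 = -6.5212
Step 2: Total signed measure = (-0.6976) + (3.1913) + (-6.9168) + (10.1474) + (-15.257) + (-4.7304) + (-6.5212)
     = -20.7843
Step 3: Positive part mu+(X) = sum of positive contributions = 13.3387
Step 4: Negative part mu-(X) = |sum of negative contributions| = 34.123


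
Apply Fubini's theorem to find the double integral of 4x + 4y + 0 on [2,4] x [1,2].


By Fubini, integrate in x first, then y.
Step 1: Fix y, integrate over x in [2,4]:
  integral(4x + 4y + 0, x=2..4)
  = 4*(4^2 - 2^2)/2 + (4y + 0)*(4 - 2)
  = 24 + (4y + 0)*2
  = 24 + 8y + 0
  = 24 + 8y
Step 2: Integrate over y in [1,2]:
  integral(24 + 8y, y=1..2)
  = 24*1 + 8*(2^2 - 1^2)/2
  = 24 + 12
  = 36


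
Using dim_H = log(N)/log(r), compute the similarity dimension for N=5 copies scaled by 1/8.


For a self-similar set with N copies scaled by 1/r:
dim_H = log(N)/log(r) = log(5)/log(8)
= 1.609438/2.079442
= 0.773976


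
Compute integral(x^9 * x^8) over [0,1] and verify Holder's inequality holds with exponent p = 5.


Step 1: Exact integral of f*g = integral(x^17, 0, 1) = 1/18
     = 0.055556
Step 2: Holder bound with p=5, q=1.25:
  ||f||_p = (integral x^45 dx)^(1/5) = (1/46)^(1/5) = 0.464995
  ||g||_q = (integral x^10 dx)^(1/1.25) = (1/11)^(1/1.25) = 0.146854
Step 3: Holder bound = ||f||_p * ||g||_q = 0.464995 * 0.146854 = 0.068286
Verification: 0.055556 <= 0.068286 (Holder holds)


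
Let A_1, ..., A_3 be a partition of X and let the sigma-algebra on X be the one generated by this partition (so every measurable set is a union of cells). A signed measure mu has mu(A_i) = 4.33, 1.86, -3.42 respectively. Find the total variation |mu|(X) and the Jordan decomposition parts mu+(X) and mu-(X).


Step 1: Every measurable set is a union of atoms (the cells / points), so a Hahn decomposition is
  obtained by grouping atoms by sign: P = union of atoms with mu > 0, N = union of the remaining atoms.
  Atoms in P (indices): 1, 2;  atoms in N (indices): 3
  Positive values: 4.33, 1.86
  Negative values: -3.42
Step 2: mu+(X) = mu(P) = sum of positive atom values = 6.19
Step 3: mu-(X) = -mu(N) = sum of |negative atom values| = 3.42
Step 4: |mu|(X) = mu+(X) + mu-(X) = 6.19 + 3.42 = 9.61


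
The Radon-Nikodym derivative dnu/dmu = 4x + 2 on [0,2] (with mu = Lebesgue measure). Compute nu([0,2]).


nu(A) = integral_A (dnu/dmu) dmu = integral_0^2 (4x + 2) dx
Step 1: Antiderivative F(x) = (4/2)x^2 + 2x
Step 2: F(2) = (4/2)*2^2 + 2*2 = 8 + 4 = 12
Step 3: F(0) = (4/2)*0^2 + 2*0 = 0.0 + 0 = 0.0
Step 4: nu([0,2]) = F(2) - F(0) = 12 - 0.0 = 12


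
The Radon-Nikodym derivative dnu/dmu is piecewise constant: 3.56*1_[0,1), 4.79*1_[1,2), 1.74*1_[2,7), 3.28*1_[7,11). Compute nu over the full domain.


Integrate each piece of the Radon-Nikodym derivative:
Step 1: integral_0^1 3.56 dx = 3.56*(1-0) = 3.56*1 = 3.56
Step 2: integral_1^2 4.79 dx = 4.79*(2-1) = 4.79*1 = 4.79
Step 3: integral_2^7 1.74 dx = 1.74*(7-2) = 1.74*5 = 8.7
Step 4: integral_7^11 3.28 dx = 3.28*(11-7) = 3.28*4 = 13.12
Total: 3.56 + 4.79 + 8.7 + 13.12 = 30.17


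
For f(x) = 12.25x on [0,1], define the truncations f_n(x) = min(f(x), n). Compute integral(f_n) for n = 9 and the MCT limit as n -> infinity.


f(x) = 12.25x on [0,1]; f_n(x) = min(12.25x, n). At n = 9:
Step 1: f(x) reaches 9 at x = 9/12.25 = 0.734694
Step 2: integral(f_9) = integral(12.25x, 0, 0.734694) + integral(9, 0.734694, 1)
       = 12.25*0.734694^2/2 + 9*(1 - 0.734694)
       = 3.306122 + 2.387755
       = 5.693878
Step 3: As n -> infinity, f_n increases to f, so by MCT integral(f_n) -> integral(f) = 12.25/2 = 6.125.
Convergence: integral(f_9) = 5.693878 -> 6.125 as n -> infinity


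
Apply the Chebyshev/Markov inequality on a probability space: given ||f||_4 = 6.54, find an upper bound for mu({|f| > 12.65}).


Chebyshev/Markov inequality: mu(|f| > eps) <= (||f||_p / eps)^p
Step 1: ||f||_4 / eps = 6.54 / 12.65 = 0.516996
Step 2: Raise to power p = 4:
  (0.516996)^4 = 0.071441
Step 3: Therefore mu(|f| > 12.65) <= 0.071441


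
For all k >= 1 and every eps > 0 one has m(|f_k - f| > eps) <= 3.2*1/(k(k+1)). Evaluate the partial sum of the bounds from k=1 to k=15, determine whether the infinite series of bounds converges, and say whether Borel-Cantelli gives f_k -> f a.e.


Step 1: List the terms 3.2*1/(k(k+1)) for k = 1 to 15:
  k=1: 1.6
  k=2: 0.533333
  k=3: 0.266667
  k=4: 0.16
  k=5: 0.106667
  k=6: 0.07619
  k=7: 0.057143
  k=8: 0.044444
  k=9: 0.035556
  k=10: 0.029091
  k=11: 0.024242
  k=12: 0.020513
  k=13: 0.017582
  k=14: 0.015238
  k=15: 0.013333
Step 2: Partial sum = 1.6 + 0.533333 + 0.266667 + 0.16 + 0.106667 + 0.07619 + 0.057143 + 0.044444 + 0.035556 + 0.029091 + 0.024242 + 0.020513 + 0.017582 + 0.015238 + 0.013333
     = 3
Step 3: The full series sum_(k>=1) 3.2*1/(k(k+1)) converges (telescoping series sum 1/(k(k+1)) = 1; a constant multiple of a convergent series converges).
Step 4: Fix eps > 0. Since sum_k m(|f_k - f| > eps) < infinity, the Borel-Cantelli lemma gives
        m(limsup_k {|f_k - f| > eps}) = 0, i.e. for a.e. x, |f_k(x) - f(x)| <= eps for all large k.
        Applying this with eps = 1/j for j = 1, 2, ... and intersecting the countably many full-measure sets,
        for a.e. x we get limsup_k |f_k(x) - f(x)| <= 1/j for every j, hence f_k -> f almost everywhere.
Conclusion: series converges; Borel-Cantelli yields f_k -> f a.e.


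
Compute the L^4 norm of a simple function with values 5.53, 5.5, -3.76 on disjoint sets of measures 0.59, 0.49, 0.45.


Step 1: Compute |f_i|^4 for each value:
  |5.53|^4 = 935.191445
  |5.5|^4 = 915.0625
  |-3.76|^4 = 199.871734
Step 2: Multiply by measures and sum:
  935.191445 * 0.59 = 551.762952
  915.0625 * 0.49 = 448.380625
  199.871734 * 0.45 = 89.94228
Sum = 551.762952 + 448.380625 + 89.94228 = 1090.085858
Step 3: Take the p-th root:
||f||_4 = (1090.085858)^(1/4) = 5.745994


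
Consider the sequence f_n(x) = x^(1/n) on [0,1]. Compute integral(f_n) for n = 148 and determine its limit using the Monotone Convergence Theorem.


At n = 148: f_148(x) = x^(1/148).
Step 1: integral(x^(1/148), 0, 1) = [x^(1/148+1) / (1/148+1)] from 0 to 1
     = 1 / (1/148 + 1) = 1 / ((148+1)/148) = 148/(148+1)
     = 148/149 = 0.993289
Step 2: As n -> infinity, f_n(x) = x^(1/n) -> 1 for x in (0,1], and f_n is increasing in n.
By MCT, lim_n integral(f_n) = integral(lim_n f_n) = integral(1, 0, 1) = 1.
Step 3: Verify convergence: 148/149 = 0.993289 -> 1


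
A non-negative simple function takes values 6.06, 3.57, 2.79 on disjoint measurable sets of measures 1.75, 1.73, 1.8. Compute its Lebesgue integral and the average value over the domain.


Step 1: Integral = sum(value_i * measure_i)
= 6.06*1.75 + 3.57*1.73 + 2.79*1.8
= 10.605 + 6.1761 + 5.022
= 21.8031
Step 2: Total measure of domain = 1.75 + 1.73 + 1.8 = 5.28
Step 3: Average value = 21.8031 / 5.28 = 4.129375


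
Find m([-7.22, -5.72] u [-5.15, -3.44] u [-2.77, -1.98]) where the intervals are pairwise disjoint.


For pairwise disjoint intervals, m(union) = sum of lengths.
= (-5.72 - -7.22) + (-3.44 - -5.15) + (-1.98 - -2.77)
= 1.5 + 1.71 + 0.79
= 4


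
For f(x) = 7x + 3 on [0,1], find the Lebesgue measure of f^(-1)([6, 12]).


f^(-1)([6, 12]) = {x : 6 <= 7x + 3 <= 12}
Solving: (6 - 3)/7 <= x <= (12 - 3)/7
= [0.428571, 1.285714]
Intersecting with [0,1]: [0.428571, 1]
Measure = 1 - 0.428571 = 0.571429


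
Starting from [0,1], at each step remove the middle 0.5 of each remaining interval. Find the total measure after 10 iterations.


Step 1: At each step, fraction remaining = 1 - 0.5 = 0.5
Step 2: After 10 steps, measure = (0.5)^10
Result = 9.765625e-04


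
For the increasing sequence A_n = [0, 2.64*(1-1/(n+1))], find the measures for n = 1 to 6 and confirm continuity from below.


By continuity of measure from below: if A_n increases to A, then m(A_n) -> m(A).
Here A = [0, 2.64], so m(A) = 2.64
Step 1: a_1 = 2.64*(1 - 1/2) = 1.32, m(A_1) = 1.32
Step 2: a_2 = 2.64*(1 - 1/3) = 1.76, m(A_2) = 1.76
Step 3: a_3 = 2.64*(1 - 1/4) = 1.98, m(A_3) = 1.98
Step 4: a_4 = 2.64*(1 - 1/5) = 2.112, m(A_4) = 2.112
Step 5: a_5 = 2.64*(1 - 1/6) = 2.2, m(A_5) = 2.2
Step 6: a_6 = 2.64*(1 - 1/7) = 2.2629, m(A_6) = 2.2629
Limit: m(A_n) -> m([0,2.64]) = 2.64


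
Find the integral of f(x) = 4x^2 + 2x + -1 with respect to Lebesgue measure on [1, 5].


The Lebesgue integral of a Riemann-integrable function agrees with the Riemann integral.
Antiderivative F(x) = (4/3)x^3 + (2/2)x^2 + -1x
F(5) = (4/3)*5^3 + (2/2)*5^2 + -1*5
     = (4/3)*125 + (2/2)*25 + -1*5
     = 166.666667 + 25 + -5
     = 186.666667
F(1) = 1.333333
Integral = F(5) - F(1) = 186.666667 - 1.333333 = 185.333333


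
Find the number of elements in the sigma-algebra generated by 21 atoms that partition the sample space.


Each element of the sigma-algebra is a union of some subset of the 21 atoms.
The number of such subsets is 2^21 = 2097152.


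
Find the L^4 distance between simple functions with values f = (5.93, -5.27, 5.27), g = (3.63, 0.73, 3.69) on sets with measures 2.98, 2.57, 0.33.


Step 1: Compute differences f_i - g_i:
  5.93 - 3.63 = 2.3
  -5.27 - 0.73 = -6
  5.27 - 3.69 = 1.58
Step 2: Compute |diff|^4 * measure for each set:
  |2.3|^4 * 2.98 = 27.9841 * 2.98 = 83.392618
  |-6|^4 * 2.57 = 1296 * 2.57 = 3330.72
  |1.58|^4 * 0.33 = 6.232013 * 0.33 = 2.056564
Step 3: Sum = 3416.169182
Step 4: ||f-g||_4 = (3416.169182)^(1/4) = 7.645129


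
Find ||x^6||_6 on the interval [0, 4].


Step 1: ||f||_6 = (integral_0^4 |x^6|^6 dx)^(1/6)
     = (integral_0^4 x^36 dx)^(1/6)
Step 2: integral_0^4 x^36 dx = [x^37/(37)] from 0 to 4 = 4^37/37
     = 18889465931478580854784/37 = 5.105261e+20
Step 3: ||f||_6 = (5.105261e+20)^(1/6) = 2827.068463


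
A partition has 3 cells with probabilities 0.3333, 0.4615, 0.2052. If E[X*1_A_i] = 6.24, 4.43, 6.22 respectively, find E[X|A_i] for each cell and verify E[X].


For each cell A_i: E[X|A_i] = E[X*1_A_i] / P(A_i)
Step 1: E[X|A_1] = 6.24 / 0.3333 = 18.721872
Step 2: E[X|A_2] = 4.43 / 0.4615 = 9.599133
Step 3: E[X|A_3] = 6.22 / 0.2052 = 30.311891
Verification: E[X] = sum E[X*1_A_i] = 6.24 + 4.43 + 6.22 = 16.89


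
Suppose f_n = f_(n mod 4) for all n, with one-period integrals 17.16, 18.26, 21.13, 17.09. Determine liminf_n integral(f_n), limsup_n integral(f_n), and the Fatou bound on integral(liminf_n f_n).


The sequence (integral(f_n)) is periodic with period 4, repeating the values 17.16, 18.26, 21.13, 17.09 indefinitely.
Step 1: For a periodic sequence, every tail (a_m, a_(m+1), ...) contains all 4 period values infinitely often.
Step 2: Hence inf of every tail = min of the period values = min(17.16, 18.26, 21.13, 17.09) = 17.09.
        liminf_n integral(f_n) = sup over m of (inf of tail from m) = 17.09.
Step 3: Similarly sup of every tail = max of the period values = 21.13.
        limsup_n integral(f_n) = 21.13.
Step 4: Fatou's lemma: integral(liminf_n f_n) <= liminf_n integral(f_n) = 17.09.
        So the integral of the pointwise liminf is at most 17.09.


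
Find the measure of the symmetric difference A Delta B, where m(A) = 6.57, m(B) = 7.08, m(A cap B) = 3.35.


m(A Delta B) = m(A) + m(B) - 2*m(A n B)
= 6.57 + 7.08 - 2*3.35
= 6.57 + 7.08 - 6.7
= 6.95


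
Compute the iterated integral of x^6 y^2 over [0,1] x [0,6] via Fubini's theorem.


By Fubini's theorem, the double integral factors as a product of single integrals:
Step 1: integral_0^1 x^6 dx = [x^7/7] from 0 to 1
     = 1^7/7 = 0.142857
Step 2: integral_0^6 y^2 dy = [y^3/3] from 0 to 6
     = 6^3/3 = 72
Step 3: Double integral = 0.142857 * 72 = 10.285714


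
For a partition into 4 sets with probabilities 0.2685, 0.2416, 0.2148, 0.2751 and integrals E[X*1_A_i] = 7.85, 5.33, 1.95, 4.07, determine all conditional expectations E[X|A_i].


For each cell A_i: E[X|A_i] = E[X*1_A_i] / P(A_i)
Step 1: E[X|A_1] = 7.85 / 0.2685 = 29.236499
Step 2: E[X|A_2] = 5.33 / 0.2416 = 22.061258
Step 3: E[X|A_3] = 1.95 / 0.2148 = 9.078212
Step 4: E[X|A_4] = 4.07 / 0.2751 = 14.79462
Verification: E[X] = sum E[X*1_A_i] = 7.85 + 5.33 + 1.95 + 4.07 = 19.2


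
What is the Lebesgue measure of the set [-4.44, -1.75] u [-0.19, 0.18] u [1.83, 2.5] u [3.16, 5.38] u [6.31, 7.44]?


For pairwise disjoint intervals, m(union) = sum of lengths.
= (-1.75 - -4.44) + (0.18 - -0.19) + (2.5 - 1.83) + (5.38 - 3.16) + (7.44 - 6.31)
= 2.69 + 0.37 + 0.67 + 2.22 + 1.13
= 7.08


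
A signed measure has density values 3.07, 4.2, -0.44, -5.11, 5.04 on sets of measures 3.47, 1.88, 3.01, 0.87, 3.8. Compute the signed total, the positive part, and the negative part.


Step 1: Compute signed measure on each set:
  Set 1: 3.07 * 3.47 = 10.6529
  Set 2: 4.2 * 1.88 = 7.896
  Set 3: -0.44 * 3.01 = -1.3244
  Set 4: -5.11 * 0.87 = -4.4457
  Set 5: 5.04 * 3.8 = 19.152
Step 2: Total signed measure = (10.6529) + (7.896) + (-1.3244) + (-4.4457) + (19.152)
     = 31.9308
Step 3: Positive part mu+(X) = sum of positive contributions = 37.7009
Step 4: Negative part mu-(X) = |sum of negative contributions| = 5.7701


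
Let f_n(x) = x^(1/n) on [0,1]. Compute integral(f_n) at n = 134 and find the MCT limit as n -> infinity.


At n = 134: f_134(x) = x^(1/134).
Step 1: integral(x^(1/134), 0, 1) = [x^(1/134+1) / (1/134+1)] from 0 to 1
     = 1 / (1/134 + 1) = 1 / ((134+1)/134) = 134/(134+1)
     = 134/135 = 0.992593
Step 2: As n -> infinity, f_n(x) = x^(1/n) -> 1 for x in (0,1], and f_n is increasing in n.
By MCT, lim_n integral(f_n) = integral(lim_n f_n) = integral(1, 0, 1) = 1.
Step 3: Verify convergence: 134/135 = 0.992593 -> 1


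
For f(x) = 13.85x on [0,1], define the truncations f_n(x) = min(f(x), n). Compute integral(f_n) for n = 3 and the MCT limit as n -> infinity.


f(x) = 13.85x on [0,1]; f_n(x) = min(13.85x, n). At n = 3:
Step 1: f(x) reaches 3 at x = 3/13.85 = 0.216606
Step 2: integral(f_3) = integral(13.85x, 0, 0.216606) + integral(3, 0.216606, 1)
       = 13.85*0.216606^2/2 + 3*(1 - 0.216606)
       = 0.32491 + 2.350181
       = 2.67509
Step 3: As n -> infinity, f_n increases to f, so by MCT integral(f_n) -> integral(f) = 13.85/2 = 6.925.
Convergence: integral(f_3) = 2.67509 -> 6.925 as n -> infinity


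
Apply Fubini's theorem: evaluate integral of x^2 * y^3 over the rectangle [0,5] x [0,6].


By Fubini's theorem, the double integral factors as a product of single integrals:
Step 1: integral_0^5 x^2 dx = [x^3/3] from 0 to 5
     = 5^3/3 = 41.666667
Step 2: integral_0^6 y^3 dy = [y^4/4] from 0 to 6
     = 6^4/4 = 324
Step 3: Double integral = 41.666667 * 324 = 13500


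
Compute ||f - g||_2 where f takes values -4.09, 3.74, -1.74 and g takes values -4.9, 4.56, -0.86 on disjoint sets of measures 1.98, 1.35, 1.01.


Step 1: Compute differences f_i - g_i:
  -4.09 - -4.9 = 0.81
  3.74 - 4.56 = -0.82
  -1.74 - -0.86 = -0.88
Step 2: Compute |diff|^2 * measure for each set:
  |0.81|^2 * 1.98 = 0.6561 * 1.98 = 1.299078
  |-0.82|^2 * 1.35 = 0.6724 * 1.35 = 0.90774
  |-0.88|^2 * 1.01 = 0.7744 * 1.01 = 0.782144
Step 3: Sum = 2.988962
Step 4: ||f-g||_2 = (2.988962)^(1/2) = 1.728861


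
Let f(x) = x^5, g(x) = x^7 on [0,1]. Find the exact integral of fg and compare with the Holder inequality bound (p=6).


Step 1: Exact integral of f*g = integral(x^12, 0, 1) = 1/13
     = 0.076923
Step 2: Holder bound with p=6, q=1.2:
  ||f||_p = (integral x^30 dx)^(1/6) = (1/31)^(1/6) = 0.564209
  ||g||_q = (integral x^8.4 dx)^(1/1.2) = (1/9.4)^(1/1.2) = 0.154547
Step 3: Holder bound = ||f||_p * ||g||_q = 0.564209 * 0.154547 = 0.087197
Verification: 0.076923 <= 0.087197 (Holder holds)


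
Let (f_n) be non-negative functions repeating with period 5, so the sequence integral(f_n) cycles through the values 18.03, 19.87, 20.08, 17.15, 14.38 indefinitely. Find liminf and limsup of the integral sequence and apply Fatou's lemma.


The sequence (integral(f_n)) is periodic with period 5, repeating the values 18.03, 19.87, 20.08, 17.15, 14.38 indefinitely.
Step 1: For a periodic sequence, every tail (a_m, a_(m+1), ...) contains all 5 period values infinitely often.
Step 2: Hence inf of every tail = min of the period values = min(18.03, 19.87, 20.08, 17.15, 14.38) = 14.38.
        liminf_n integral(f_n) = sup over m of (inf of tail from m) = 14.38.
Step 3: Similarly sup of every tail = max of the period values = 20.08.
        limsup_n integral(f_n) = 20.08.
Step 4: Fatou's lemma: integral(liminf_n f_n) <= liminf_n integral(f_n) = 14.38.
        So the integral of the pointwise liminf is at most 14.38.


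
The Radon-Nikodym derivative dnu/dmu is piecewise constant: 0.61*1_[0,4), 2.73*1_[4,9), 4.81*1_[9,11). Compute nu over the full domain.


Integrate each piece of the Radon-Nikodym derivative:
Step 1: integral_0^4 0.61 dx = 0.61*(4-0) = 0.61*4 = 2.44
Step 2: integral_4^9 2.73 dx = 2.73*(9-4) = 2.73*5 = 13.65
Step 3: integral_9^11 4.81 dx = 4.81*(11-9) = 4.81*2 = 9.62
Total: 2.44 + 13.65 + 9.62 = 25.71


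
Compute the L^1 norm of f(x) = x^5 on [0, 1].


Step 1: ||f||_1 = (integral_0^1 |x^5|^1 dx)^(1/1)
     = (integral_0^1 x^5 dx)^(1/1)
Step 2: integral_0^1 x^5 dx = [x^6/(6)] from 0 to 1 = 1^6/6
     = 1/6 = 0.166667
Step 3: ||f||_1 = (0.166667)^(1/1) = 0.166667


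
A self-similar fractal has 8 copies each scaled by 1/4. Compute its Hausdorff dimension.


For a self-similar set with N copies scaled by 1/r:
dim_H = log(N)/log(r) = log(8)/log(4)
= 2.079442/1.386294
= 1.5


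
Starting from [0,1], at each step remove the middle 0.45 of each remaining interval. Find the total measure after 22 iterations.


Step 1: At each step, fraction remaining = 1 - 0.45 = 0.55
Step 2: After 22 steps, measure = (0.55)^22
Result = 1.940793e-06


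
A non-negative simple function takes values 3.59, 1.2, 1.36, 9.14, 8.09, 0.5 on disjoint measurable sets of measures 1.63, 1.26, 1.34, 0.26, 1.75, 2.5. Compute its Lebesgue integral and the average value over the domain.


Step 1: Integral = sum(value_i * measure_i)
= 3.59*1.63 + 1.2*1.26 + 1.36*1.34 + 9.14*0.26 + 8.09*1.75 + 0.5*2.5
= 5.8517 + 1.512 + 1.8224 + 2.3764 + 14.1575 + 1.25
= 26.97
Step 2: Total measure of domain = 1.63 + 1.26 + 1.34 + 0.26 + 1.75 + 2.5 = 8.74
Step 3: Average value = 26.97 / 8.74 = 3.085812


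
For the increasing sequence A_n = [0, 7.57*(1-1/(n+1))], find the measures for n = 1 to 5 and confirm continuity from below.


By continuity of measure from below: if A_n increases to A, then m(A_n) -> m(A).
Here A = [0, 7.57], so m(A) = 7.57
Step 1: a_1 = 7.57*(1 - 1/2) = 3.785, m(A_1) = 3.785
Step 2: a_2 = 7.57*(1 - 1/3) = 5.0467, m(A_2) = 5.0467
Step 3: a_3 = 7.57*(1 - 1/4) = 5.6775, m(A_3) = 5.6775
Step 4: a_4 = 7.57*(1 - 1/5) = 6.056, m(A_4) = 6.056
Step 5: a_5 = 7.57*(1 - 1/6) = 6.3083, m(A_5) = 6.3083
Limit: m(A_n) -> m([0,7.57]) = 7.57


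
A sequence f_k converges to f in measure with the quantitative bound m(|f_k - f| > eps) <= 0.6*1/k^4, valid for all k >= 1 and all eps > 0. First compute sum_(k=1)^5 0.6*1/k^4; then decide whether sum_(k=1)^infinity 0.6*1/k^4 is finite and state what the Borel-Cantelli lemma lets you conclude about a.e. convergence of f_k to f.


Step 1: List the terms 0.6*1/k^4 for k = 1 to 5:
  k=1: 0.6
  k=2: 0.0375
  k=3: 0.007407
  k=4: 0.002344
  k=5: 9.600000e-04
Step 2: Partial sum = 0.6 + 0.0375 + 0.007407 + 0.002344 + 9.600000e-04
     = 0.648211
Step 3: The full series sum_(k>=1) 0.6*1/k^4 converges (p-series with p = 4 > 1; a constant multiple of a convergent series converges).
Step 4: Fix eps > 0. Since sum_k m(|f_k - f| > eps) < infinity, the Borel-Cantelli lemma gives
        m(limsup_k {|f_k - f| > eps}) = 0, i.e. for a.e. x, |f_k(x) - f(x)| <= eps for all large k.
        Applying this with eps = 1/j for j = 1, 2, ... and intersecting the countably many full-measure sets,
        for a.e. x we get limsup_k |f_k(x) - f(x)| <= 1/j for every j, hence f_k -> f almost everywhere.
Conclusion: series converges; Borel-Cantelli yields f_k -> f a.e.


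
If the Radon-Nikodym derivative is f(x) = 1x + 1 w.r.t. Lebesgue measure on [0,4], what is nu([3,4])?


nu(A) = integral_A (dnu/dmu) dmu = integral_3^4 (1x + 1) dx
Step 1: Antiderivative F(x) = (1/2)x^2 + 1x
Step 2: F(4) = (1/2)*4^2 + 1*4 = 8 + 4 = 12
Step 3: F(3) = (1/2)*3^2 + 1*3 = 4.5 + 3 = 7.5
Step 4: nu([3,4]) = F(4) - F(3) = 12 - 7.5 = 4.5


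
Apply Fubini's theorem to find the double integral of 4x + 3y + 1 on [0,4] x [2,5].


By Fubini, integrate in x first, then y.
Step 1: Fix y, integrate over x in [0,4]:
  integral(4x + 3y + 1, x=0..4)
  = 4*(4^2 - 0^2)/2 + (3y + 1)*(4 - 0)
  = 32 + (3y + 1)*4
  = 32 + 12y + 4
  = 36 + 12y
Step 2: Integrate over y in [2,5]:
  integral(36 + 12y, y=2..5)
  = 36*3 + 12*(5^2 - 2^2)/2
  = 108 + 126
  = 234


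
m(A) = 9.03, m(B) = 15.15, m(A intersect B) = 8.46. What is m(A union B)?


By inclusion-exclusion: m(A u B) = m(A) + m(B) - m(A n B)
= 9.03 + 15.15 - 8.46
= 15.72
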